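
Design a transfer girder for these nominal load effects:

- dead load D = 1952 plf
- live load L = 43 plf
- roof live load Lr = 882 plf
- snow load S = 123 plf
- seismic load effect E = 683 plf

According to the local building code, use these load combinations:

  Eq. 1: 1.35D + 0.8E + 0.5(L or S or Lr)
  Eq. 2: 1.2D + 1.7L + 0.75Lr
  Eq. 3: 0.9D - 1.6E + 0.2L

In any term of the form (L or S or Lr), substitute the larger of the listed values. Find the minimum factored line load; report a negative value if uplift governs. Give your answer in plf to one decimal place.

672.6 plf

(L or S or Lr) → Lr = 882 plf.
Eq. 1: 1.35(1952) + 0.8(683) + 0.5(882) = 2635.2 + 546.4 + 441.0 = 3622.6
Eq. 2: 1.2(1952) + 1.7(43) + 0.75(882) = 2342.4 + 73.1 + 661.5 = 3077.0
Eq. 3: 0.9(1952) - 1.6(683) + 0.2(43) = 1756.8 - 1092.8 + 8.6 = 672.6
Combination 3 gives the minimum: 672.6 plf.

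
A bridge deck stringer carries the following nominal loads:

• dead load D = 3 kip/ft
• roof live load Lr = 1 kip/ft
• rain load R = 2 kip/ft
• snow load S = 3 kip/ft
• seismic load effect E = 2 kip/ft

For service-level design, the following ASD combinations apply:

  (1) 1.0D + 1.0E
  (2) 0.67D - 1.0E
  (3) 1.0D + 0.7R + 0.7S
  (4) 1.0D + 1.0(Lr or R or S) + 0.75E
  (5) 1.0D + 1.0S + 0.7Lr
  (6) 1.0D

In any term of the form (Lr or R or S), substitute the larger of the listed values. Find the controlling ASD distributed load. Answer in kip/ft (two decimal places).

(Lr or R or S) → S = 3 kip/ft.
(1) 1.0(3) + 1.0(2) = 5.00
(2) 0.67(3) - 1.0(2) = 0.01
(3) 1.0(3) + 0.7(2) + 0.7(3) = 6.50
(4) 1.0(3) + 1.0(3) + 0.75(2) = 7.50
(5) 1.0(3) + 1.0(3) + 0.7(1) = 6.70
(6) 1.0(3) = 3.00
Combination 4 governs: w = 7.50 kip/ft.

7.50 kip/ft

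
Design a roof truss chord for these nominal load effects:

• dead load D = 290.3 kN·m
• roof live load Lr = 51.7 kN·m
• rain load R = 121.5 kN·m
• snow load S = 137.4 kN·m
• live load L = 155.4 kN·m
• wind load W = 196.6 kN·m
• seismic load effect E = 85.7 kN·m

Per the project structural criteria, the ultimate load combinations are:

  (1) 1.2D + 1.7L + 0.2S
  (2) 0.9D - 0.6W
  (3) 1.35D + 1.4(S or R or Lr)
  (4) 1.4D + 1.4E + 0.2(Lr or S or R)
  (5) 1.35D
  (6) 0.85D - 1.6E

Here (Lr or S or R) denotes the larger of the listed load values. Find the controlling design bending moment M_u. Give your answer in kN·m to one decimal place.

(S or R or Lr) → S = 137.4 kN·m; (Lr or S or R) → S = 137.4 kN·m.
(1) 1.2(290.3) + 1.7(155.4) + 0.2(137.4) = 640.0
(2) 0.9(290.3) - 0.6(196.6) = 261.3 - 118.0 = 143.3
(3) 1.35(290.3) + 1.4(137.4) = 391.9 + 192.4 = 584.3
(4) 1.4(290.3) + 1.4(85.7) + 0.2(137.4) = 406.4 + 120.0 + 27.5 = 553.9
(5) 1.35(290.3) = 391.9
(6) 0.85(290.3) - 1.6(85.7) = 109.6
Maximum is from combination 1.

640.0 kN·m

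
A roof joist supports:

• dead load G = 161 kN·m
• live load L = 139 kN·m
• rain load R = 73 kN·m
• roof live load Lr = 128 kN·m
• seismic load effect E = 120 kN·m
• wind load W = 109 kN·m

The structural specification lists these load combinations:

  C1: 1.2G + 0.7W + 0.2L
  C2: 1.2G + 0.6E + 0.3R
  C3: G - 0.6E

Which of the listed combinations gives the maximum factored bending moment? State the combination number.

C1: 1.2(161) + 0.7(109) + 0.2(139) = 193.20 + 76.30 + 27.80 = 297.30
C2: 1.2(161) + 0.6(120) + 0.3(73) = 193.20 + 72.00 + 21.90 = 287.10
C3: 1.0(161) - 0.6(120) = 161.00 - 72.00 = 89.00
The largest value is 297.30 kN·m from combination 1.

Combination 1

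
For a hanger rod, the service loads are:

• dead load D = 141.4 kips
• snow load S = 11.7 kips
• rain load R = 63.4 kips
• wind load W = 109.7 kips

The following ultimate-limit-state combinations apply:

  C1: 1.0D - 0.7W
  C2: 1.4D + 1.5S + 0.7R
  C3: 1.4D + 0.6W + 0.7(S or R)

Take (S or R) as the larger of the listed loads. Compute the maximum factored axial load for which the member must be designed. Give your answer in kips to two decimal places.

308.16 kips

(S or R) → R = 63.4 kips.
C1: 1.0(141.4) - 0.7(109.7) = 141.40 - 76.79 = 64.61
C2: 1.4(141.4) + 1.5(11.7) + 0.7(63.4) = 197.96 + 17.55 + 44.38 = 259.89
C3: 1.4(141.4) + 0.6(109.7) + 0.7(63.4) = 197.96 + 65.82 + 44.38 = 308.16
Maximum is from combination 3.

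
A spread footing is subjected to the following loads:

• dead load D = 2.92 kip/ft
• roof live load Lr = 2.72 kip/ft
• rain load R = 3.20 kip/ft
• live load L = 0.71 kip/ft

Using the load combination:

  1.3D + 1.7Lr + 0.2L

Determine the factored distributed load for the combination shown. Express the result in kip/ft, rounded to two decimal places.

1.3(2.92) + 1.7(2.72) + 0.2(0.71) = 8.56
w_u = 8.56 kip/ft.

8.56 kip/ft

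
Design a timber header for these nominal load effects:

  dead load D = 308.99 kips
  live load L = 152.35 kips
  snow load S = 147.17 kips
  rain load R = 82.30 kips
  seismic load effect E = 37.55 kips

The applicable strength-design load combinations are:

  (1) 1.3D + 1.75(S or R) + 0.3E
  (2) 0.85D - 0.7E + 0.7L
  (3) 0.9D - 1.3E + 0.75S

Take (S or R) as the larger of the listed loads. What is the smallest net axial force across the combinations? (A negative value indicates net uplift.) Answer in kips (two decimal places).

339.65 kips

(S or R) → S = 147.17 kips.
(1) 1.3(308.99) + 1.75(147.17) + 0.3(37.55) = 670.50
(2) 0.85(308.99) - 0.7(37.55) + 0.7(152.35) = 262.64 - 26.29 + 106.65 = 343.00
(3) 0.9(308.99) - 1.3(37.55) + 0.75(147.17) = 278.09 - 48.82 + 110.38 = 339.65
Combination 3 gives the minimum: 339.65 kips.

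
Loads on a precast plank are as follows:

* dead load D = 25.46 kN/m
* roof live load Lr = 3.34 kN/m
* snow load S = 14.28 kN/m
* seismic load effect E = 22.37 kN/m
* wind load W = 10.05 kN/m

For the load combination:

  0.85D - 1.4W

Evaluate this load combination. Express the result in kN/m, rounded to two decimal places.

7.57 kN/m

0.85(25.46) - 1.4(10.05) = 21.64 - 14.07 = 7.57
w_u = 7.57 kN/m.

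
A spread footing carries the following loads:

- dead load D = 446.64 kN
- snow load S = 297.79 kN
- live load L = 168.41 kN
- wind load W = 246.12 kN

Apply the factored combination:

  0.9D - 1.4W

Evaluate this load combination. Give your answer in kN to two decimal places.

0.9(446.64) - 1.4(246.12) = 401.98 - 344.57 = 57.41
N_u = 57.41 kN.

57.41 kN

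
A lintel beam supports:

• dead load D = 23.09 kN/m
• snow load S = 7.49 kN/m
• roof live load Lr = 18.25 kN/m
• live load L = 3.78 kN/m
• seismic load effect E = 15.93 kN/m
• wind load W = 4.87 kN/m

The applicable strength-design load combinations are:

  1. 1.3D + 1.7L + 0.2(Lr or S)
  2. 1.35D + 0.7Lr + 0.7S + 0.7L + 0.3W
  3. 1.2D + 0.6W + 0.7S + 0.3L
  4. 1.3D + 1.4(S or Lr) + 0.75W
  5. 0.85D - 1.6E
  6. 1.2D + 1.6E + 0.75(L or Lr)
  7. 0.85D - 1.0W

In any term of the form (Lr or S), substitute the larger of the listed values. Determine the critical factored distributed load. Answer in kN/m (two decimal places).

(Lr or S) → Lr = 18.25 kN/m; (S or Lr) → Lr = 18.25 kN/m; (L or Lr) → Lr = 18.25 kN/m.
1. 1.3(23.09) + 1.7(3.78) + 0.2(18.25) = 40.09
2. 1.35(23.09) + 0.7(18.25) + 0.7(7.49) + 0.7(3.78) + 0.3(4.87) = 31.17 + 12.78 + 5.24 + 2.65 + 1.46 = 53.30
3. 1.2(23.09) + 0.6(4.87) + 0.7(7.49) + 0.3(3.78) = 37.01
4. 1.3(23.09) + 1.4(18.25) + 0.75(4.87) = 30.02 + 25.55 + 3.65 = 59.22
5. 0.85(23.09) - 1.6(15.93) = 19.63 - 25.49 = -5.86
6. 1.2(23.09) + 1.6(15.93) + 0.75(18.25) = 66.88
7. 0.85(23.09) - 1.0(4.87) = 19.63 - 4.87 = 14.76
Maximum is from combination 6.

66.88 kN/m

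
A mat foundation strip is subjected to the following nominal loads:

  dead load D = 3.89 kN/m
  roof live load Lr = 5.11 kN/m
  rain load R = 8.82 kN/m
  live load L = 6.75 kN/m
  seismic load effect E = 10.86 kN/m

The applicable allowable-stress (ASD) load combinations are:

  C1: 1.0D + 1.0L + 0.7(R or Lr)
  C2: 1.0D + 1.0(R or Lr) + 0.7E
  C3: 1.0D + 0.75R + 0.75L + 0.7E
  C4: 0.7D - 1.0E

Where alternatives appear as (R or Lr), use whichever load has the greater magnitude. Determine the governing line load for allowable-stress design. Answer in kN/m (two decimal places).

(R or Lr) → R = 8.82 kN/m.
C1: 1.0(3.89) + 1.0(6.75) + 0.7(8.82) = 3.89 + 6.75 + 6.17 = 16.81
C2: 1.0(3.89) + 1.0(8.82) + 0.7(10.86) = 3.89 + 8.82 + 7.60 = 20.31
C3: 1.0(3.89) + 0.75(8.82) + 0.75(6.75) + 0.7(10.86) = 3.89 + 6.62 + 5.06 + 7.60 = 23.17
C4: 0.7(3.89) - 1.0(10.86) = 2.72 - 10.86 = -8.14
Combination 3 governs: w = 23.17 kN/m.

23.17 kN/m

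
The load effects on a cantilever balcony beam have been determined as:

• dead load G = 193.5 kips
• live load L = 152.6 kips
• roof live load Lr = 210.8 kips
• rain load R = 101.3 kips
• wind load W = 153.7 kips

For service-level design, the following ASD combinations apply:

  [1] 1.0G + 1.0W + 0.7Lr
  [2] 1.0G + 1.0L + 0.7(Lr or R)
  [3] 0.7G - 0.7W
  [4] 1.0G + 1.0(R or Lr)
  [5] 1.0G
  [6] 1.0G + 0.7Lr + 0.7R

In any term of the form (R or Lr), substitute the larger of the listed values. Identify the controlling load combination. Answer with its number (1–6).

(Lr or R) → Lr = 210.8 kips; (R or Lr) → Lr = 210.8 kips.
[1] 1.0(193.5) + 1.0(153.7) + 0.7(210.8) = 494.76
[2] 1.0(193.5) + 1.0(152.6) + 0.7(210.8) = 493.66
[3] 0.7(193.5) - 0.7(153.7) = 27.86
[4] 1.0(193.5) + 1.0(210.8) = 404.30
[5] 1.0(193.5) = 193.50
[6] 1.0(193.5) + 0.7(210.8) + 0.7(101.3) = 411.97
The largest value is 494.76 kips from combination 1.

Combination 1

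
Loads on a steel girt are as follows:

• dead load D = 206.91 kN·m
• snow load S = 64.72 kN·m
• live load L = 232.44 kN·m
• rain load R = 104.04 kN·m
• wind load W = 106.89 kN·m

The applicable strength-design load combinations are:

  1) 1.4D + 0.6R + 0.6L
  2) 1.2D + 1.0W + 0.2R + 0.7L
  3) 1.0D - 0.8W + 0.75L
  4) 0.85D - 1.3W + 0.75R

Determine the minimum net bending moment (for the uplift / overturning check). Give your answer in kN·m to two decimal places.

114.95 kN·m

1) 1.4(206.91) + 0.6(104.04) + 0.6(232.44) = 491.56
2) 1.2(206.91) + 1.0(106.89) + 0.2(104.04) + 0.7(232.44) = 248.29 + 106.89 + 20.81 + 162.71 = 538.70
3) 1.0(206.91) - 0.8(106.89) + 0.75(232.44) = 206.91 - 85.51 + 174.33 = 295.73
4) 0.85(206.91) - 1.3(106.89) + 0.75(104.04) = 114.95
Combination 4 gives the minimum: 114.95 kN·m.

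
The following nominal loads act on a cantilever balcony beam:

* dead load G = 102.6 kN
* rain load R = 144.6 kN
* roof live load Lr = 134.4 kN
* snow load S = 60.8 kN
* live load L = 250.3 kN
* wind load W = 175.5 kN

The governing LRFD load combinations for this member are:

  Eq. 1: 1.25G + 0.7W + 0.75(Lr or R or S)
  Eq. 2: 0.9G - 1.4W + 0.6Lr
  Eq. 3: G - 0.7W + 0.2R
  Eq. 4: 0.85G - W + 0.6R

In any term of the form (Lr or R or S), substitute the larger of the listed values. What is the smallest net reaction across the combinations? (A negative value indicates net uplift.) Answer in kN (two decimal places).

-72.72 kN

(Lr or R or S) → R = 144.6 kN.
Eq. 1: 1.25(102.6) + 0.7(175.5) + 0.75(144.6) = 128.25 + 122.85 + 108.45 = 359.55
Eq. 2: 0.9(102.6) - 1.4(175.5) + 0.6(134.4) = 92.34 - 245.70 + 80.64 = -72.72
Eq. 3: 1.0(102.6) - 0.7(175.5) + 0.2(144.6) = 102.60 - 122.85 + 28.92 = 8.67
Eq. 4: 0.85(102.6) - 1.0(175.5) + 0.6(144.6) = 87.21 - 175.50 + 86.76 = -1.53
Combination 2 gives the minimum: -72.72 kN.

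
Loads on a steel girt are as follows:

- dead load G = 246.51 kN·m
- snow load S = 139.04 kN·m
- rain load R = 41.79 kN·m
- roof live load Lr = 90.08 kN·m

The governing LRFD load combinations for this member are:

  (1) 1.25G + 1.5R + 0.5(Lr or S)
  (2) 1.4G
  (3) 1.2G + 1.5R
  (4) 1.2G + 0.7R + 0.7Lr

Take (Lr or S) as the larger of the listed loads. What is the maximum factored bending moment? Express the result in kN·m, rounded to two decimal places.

440.34 kN·m

(Lr or S) → S = 139.04 kN·m.
(1) 1.25(246.51) + 1.5(41.79) + 0.5(139.04) = 440.34
(2) 1.4(246.51) = 345.11
(3) 1.2(246.51) + 1.5(41.79) = 295.81 + 62.69 = 358.50
(4) 1.2(246.51) + 0.7(41.79) + 0.7(90.08) = 295.81 + 29.25 + 63.06 = 388.12
Maximum is from combination 1.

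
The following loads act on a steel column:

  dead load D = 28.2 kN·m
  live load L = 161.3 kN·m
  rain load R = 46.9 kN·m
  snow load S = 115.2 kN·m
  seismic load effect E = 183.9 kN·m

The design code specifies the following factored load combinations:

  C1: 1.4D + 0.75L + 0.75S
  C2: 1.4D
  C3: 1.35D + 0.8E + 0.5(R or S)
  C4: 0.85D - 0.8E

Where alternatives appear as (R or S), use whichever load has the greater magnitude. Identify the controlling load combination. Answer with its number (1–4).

Combination 1

(R or S) → S = 115.2 kN·m.
C1: 1.4(28.2) + 0.75(161.3) + 0.75(115.2) = 246.86
C2: 1.4(28.2) = 39.48
C3: 1.35(28.2) + 0.8(183.9) + 0.5(115.2) = 242.79
C4: 0.85(28.2) - 0.8(183.9) = -123.15
The largest value is 246.86 kN·m from combination 1.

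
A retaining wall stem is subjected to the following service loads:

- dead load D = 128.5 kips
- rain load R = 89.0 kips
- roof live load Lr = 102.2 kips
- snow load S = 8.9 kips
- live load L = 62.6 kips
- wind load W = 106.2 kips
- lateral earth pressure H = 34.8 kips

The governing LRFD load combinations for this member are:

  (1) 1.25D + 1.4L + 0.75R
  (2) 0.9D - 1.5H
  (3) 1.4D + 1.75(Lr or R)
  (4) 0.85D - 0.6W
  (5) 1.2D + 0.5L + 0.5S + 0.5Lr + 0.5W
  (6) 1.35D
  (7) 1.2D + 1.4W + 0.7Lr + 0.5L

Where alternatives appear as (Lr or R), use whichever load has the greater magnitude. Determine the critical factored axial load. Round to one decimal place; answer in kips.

405.7 kips

(Lr or R) → Lr = 102.2 kips.
(1) 1.25(128.5) + 1.4(62.6) + 0.75(89.0) = 160.6 + 87.6 + 66.8 = 315.0
(2) 0.9(128.5) - 1.5(34.8) = 115.7 - 52.2 = 63.5
(3) 1.4(128.5) + 1.75(102.2) = 179.9 + 178.9 = 358.8
(4) 0.85(128.5) - 0.6(106.2) = 109.2 - 63.7 = 45.5
(5) 1.2(128.5) + 0.5(62.6) + 0.5(8.9) + 0.5(102.2) + 0.5(106.2) = 154.2 + 31.3 + 4.5 + 51.1 + 53.1 = 294.2
(6) 1.35(128.5) = 173.5
(7) 1.2(128.5) + 1.4(106.2) + 0.7(102.2) + 0.5(62.6) = 154.2 + 148.7 + 71.5 + 31.3 = 405.7
The controlling combination is 7, giving 405.7 kips.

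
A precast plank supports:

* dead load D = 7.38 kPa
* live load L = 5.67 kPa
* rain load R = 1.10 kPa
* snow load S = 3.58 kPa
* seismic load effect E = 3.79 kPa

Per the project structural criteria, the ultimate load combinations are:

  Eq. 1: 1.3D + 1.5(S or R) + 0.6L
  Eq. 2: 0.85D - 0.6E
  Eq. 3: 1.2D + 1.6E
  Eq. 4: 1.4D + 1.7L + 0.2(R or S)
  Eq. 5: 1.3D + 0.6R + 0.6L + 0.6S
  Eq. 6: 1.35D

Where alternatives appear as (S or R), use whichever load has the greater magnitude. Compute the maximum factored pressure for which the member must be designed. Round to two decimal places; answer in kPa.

(S or R) → S = 3.58 kPa; (R or S) → S = 3.58 kPa.
Eq. 1: 1.3(7.38) + 1.5(3.58) + 0.6(5.67) = 18.37
Eq. 2: 0.85(7.38) - 0.6(3.79) = 6.27 - 2.27 = 4.00
Eq. 3: 1.2(7.38) + 1.6(3.79) = 8.86 + 6.06 = 14.92
Eq. 4: 1.4(7.38) + 1.7(5.67) + 0.2(3.58) = 10.33 + 9.64 + 0.72 = 20.69
Eq. 5: 1.3(7.38) + 0.6(1.10) + 0.6(5.67) + 0.6(3.58) = 9.59 + 0.66 + 3.40 + 2.15 = 15.80
Eq. 6: 1.35(7.38) = 9.96
The controlling combination is 4, giving 20.69 kPa.

20.69 kPa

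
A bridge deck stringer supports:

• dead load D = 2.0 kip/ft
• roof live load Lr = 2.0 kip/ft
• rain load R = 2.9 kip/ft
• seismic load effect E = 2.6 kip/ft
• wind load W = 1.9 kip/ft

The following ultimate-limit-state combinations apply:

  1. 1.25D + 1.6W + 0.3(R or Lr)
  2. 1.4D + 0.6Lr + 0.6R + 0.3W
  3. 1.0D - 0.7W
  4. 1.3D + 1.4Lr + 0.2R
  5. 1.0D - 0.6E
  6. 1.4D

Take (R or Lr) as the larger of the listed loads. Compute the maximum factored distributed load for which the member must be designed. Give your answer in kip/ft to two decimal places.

6.41 kip/ft

(R or Lr) → R = 2.9 kip/ft.
1. 1.25(2.0) + 1.6(1.9) + 0.3(2.9) = 6.41
2. 1.4(2.0) + 0.6(2.0) + 0.6(2.9) + 0.3(1.9) = 6.31
3. 1.0(2.0) - 0.7(1.9) = 0.67
4. 1.3(2.0) + 1.4(2.0) + 0.2(2.9) = 5.98
5. 1.0(2.0) - 0.6(2.6) = 0.44
6. 1.4(2.0) = 2.80
Combination 1 governs: w_u = 6.41 kip/ft.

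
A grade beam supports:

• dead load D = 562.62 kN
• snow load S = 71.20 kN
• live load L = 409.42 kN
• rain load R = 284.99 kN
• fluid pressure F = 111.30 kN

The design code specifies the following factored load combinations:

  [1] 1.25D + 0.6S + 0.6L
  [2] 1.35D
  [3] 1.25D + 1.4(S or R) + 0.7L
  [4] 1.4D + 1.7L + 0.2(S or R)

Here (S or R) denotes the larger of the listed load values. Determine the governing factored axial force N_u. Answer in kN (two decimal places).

1540.68 kN

(S or R) → R = 284.99 kN.
[1] 1.25(562.62) + 0.6(71.20) + 0.6(409.42) = 703.28 + 42.72 + 245.65 = 991.65
[2] 1.35(562.62) = 759.54
[3] 1.25(562.62) + 1.4(284.99) + 0.7(409.42) = 703.28 + 398.99 + 286.59 = 1388.86
[4] 1.4(562.62) + 1.7(409.42) + 0.2(284.99) = 787.67 + 696.01 + 57.00 = 1540.68
The controlling combination is 4, giving 1540.68 kN.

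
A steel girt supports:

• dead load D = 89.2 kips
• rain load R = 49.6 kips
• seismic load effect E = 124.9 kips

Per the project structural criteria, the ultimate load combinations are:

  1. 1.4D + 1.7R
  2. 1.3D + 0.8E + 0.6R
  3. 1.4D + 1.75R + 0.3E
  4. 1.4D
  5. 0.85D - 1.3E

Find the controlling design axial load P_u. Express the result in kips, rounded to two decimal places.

249.15 kips

1. 1.4(89.2) + 1.7(49.6) = 124.88 + 84.32 = 209.20
2. 1.3(89.2) + 0.8(124.9) + 0.6(49.6) = 115.96 + 99.92 + 29.76 = 245.64
3. 1.4(89.2) + 1.75(49.6) + 0.3(124.9) = 124.88 + 86.80 + 37.47 = 249.15
4. 1.4(89.2) = 124.88
5. 0.85(89.2) - 1.3(124.9) = 75.82 - 162.37 = -86.55
Maximum is from combination 3.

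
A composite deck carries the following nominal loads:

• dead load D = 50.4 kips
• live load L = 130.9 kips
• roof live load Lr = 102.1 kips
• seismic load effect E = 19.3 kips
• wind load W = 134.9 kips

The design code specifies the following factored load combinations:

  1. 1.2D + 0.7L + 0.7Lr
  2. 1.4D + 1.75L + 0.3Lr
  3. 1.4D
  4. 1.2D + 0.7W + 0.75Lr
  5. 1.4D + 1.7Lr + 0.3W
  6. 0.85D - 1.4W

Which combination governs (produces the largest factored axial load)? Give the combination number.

1. 1.2(50.4) + 0.7(130.9) + 0.7(102.1) = 223.6
2. 1.4(50.4) + 1.75(130.9) + 0.3(102.1) = 330.3
3. 1.4(50.4) = 70.6
4. 1.2(50.4) + 0.7(134.9) + 0.75(102.1) = 231.5
5. 1.4(50.4) + 1.7(102.1) + 0.3(134.9) = 284.6
6. 0.85(50.4) - 1.4(134.9) = -146.0
The largest value is 330.3 kips from combination 2.

Combination 2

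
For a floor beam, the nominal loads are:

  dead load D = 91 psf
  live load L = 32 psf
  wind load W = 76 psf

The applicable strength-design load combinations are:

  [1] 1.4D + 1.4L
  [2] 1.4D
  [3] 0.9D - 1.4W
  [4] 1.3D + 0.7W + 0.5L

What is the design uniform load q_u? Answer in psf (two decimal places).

187.50 psf

[1] 1.4(91) + 1.4(32) = 127.40 + 44.80 = 172.20
[2] 1.4(91) = 127.40
[3] 0.9(91) - 1.4(76) = 81.90 - 106.40 = -24.50
[4] 1.3(91) + 0.7(76) + 0.5(32) = 118.30 + 53.20 + 16.00 = 187.50
Combination 4 governs: q_u = 187.50 psf.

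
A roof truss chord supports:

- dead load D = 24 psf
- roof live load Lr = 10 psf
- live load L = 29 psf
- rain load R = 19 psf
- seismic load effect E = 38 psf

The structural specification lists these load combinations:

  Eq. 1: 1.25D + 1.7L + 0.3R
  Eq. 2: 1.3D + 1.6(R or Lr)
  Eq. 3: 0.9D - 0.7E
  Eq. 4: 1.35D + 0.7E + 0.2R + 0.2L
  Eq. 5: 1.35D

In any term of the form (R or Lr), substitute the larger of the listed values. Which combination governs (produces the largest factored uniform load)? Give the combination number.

(R or Lr) → R = 19 psf.
Eq. 1: 1.25(24) + 1.7(29) + 0.3(19) = 30.00 + 49.30 + 5.70 = 85.00
Eq. 2: 1.3(24) + 1.6(19) = 31.20 + 30.40 = 61.60
Eq. 3: 0.9(24) - 0.7(38) = 21.60 - 26.60 = -5.00
Eq. 4: 1.35(24) + 0.7(38) + 0.2(19) + 0.2(29) = 32.40 + 26.60 + 3.80 + 5.80 = 68.60
Eq. 5: 1.35(24) = 32.40
The largest value is 85.00 psf from combination 1.

Combination 1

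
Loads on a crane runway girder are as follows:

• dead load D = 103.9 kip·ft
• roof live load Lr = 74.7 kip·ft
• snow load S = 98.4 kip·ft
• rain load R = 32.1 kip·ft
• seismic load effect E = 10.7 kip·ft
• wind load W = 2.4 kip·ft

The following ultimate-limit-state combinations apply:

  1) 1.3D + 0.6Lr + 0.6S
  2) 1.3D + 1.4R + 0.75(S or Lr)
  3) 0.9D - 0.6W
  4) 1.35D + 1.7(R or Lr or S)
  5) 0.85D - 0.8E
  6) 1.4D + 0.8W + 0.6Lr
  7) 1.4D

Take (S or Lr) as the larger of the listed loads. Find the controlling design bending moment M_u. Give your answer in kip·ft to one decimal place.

(S or Lr) → S = 98.4 kip·ft; (R or Lr or S) → S = 98.4 kip·ft.
1) 1.3(103.9) + 0.6(74.7) + 0.6(98.4) = 238.9
2) 1.3(103.9) + 1.4(32.1) + 0.75(98.4) = 253.8
3) 0.9(103.9) - 0.6(2.4) = 92.1
4) 1.35(103.9) + 1.7(98.4) = 307.5
5) 0.85(103.9) - 0.8(10.7) = 79.8
6) 1.4(103.9) + 0.8(2.4) + 0.6(74.7) = 192.2
7) 1.4(103.9) = 145.5
Maximum is from combination 4.

307.5 kip·ft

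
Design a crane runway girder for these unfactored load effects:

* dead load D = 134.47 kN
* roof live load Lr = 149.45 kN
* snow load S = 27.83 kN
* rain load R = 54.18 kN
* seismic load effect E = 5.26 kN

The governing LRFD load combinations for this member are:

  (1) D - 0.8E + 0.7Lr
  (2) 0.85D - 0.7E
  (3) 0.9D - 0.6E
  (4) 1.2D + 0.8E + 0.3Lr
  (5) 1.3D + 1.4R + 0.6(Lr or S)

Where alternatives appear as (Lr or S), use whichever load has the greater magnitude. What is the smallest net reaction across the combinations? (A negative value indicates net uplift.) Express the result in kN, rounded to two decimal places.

110.62 kN

(Lr or S) → Lr = 149.45 kN.
(1) 1.0(134.47) - 0.8(5.26) + 0.7(149.45) = 134.47 - 4.21 + 104.62 = 234.88
(2) 0.85(134.47) - 0.7(5.26) = 114.30 - 3.68 = 110.62
(3) 0.9(134.47) - 0.6(5.26) = 117.87
(4) 1.2(134.47) + 0.8(5.26) + 0.3(149.45) = 161.36 + 4.21 + 44.84 = 210.41
(5) 1.3(134.47) + 1.4(54.18) + 0.6(149.45) = 174.81 + 75.85 + 89.67 = 340.33
Combination 2 gives the minimum: 110.62 kN.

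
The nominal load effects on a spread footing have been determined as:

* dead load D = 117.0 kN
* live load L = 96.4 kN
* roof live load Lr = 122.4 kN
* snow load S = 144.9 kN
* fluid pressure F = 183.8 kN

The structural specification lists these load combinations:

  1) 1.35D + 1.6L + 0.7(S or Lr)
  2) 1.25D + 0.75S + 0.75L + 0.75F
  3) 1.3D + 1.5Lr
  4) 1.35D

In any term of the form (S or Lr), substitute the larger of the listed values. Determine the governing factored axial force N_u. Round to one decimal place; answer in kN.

465.1 kN

(S or Lr) → S = 144.9 kN.
1) 1.35(117.0) + 1.6(96.4) + 0.7(144.9) = 158.0 + 154.2 + 101.4 = 413.6
2) 1.25(117.0) + 0.75(144.9) + 0.75(96.4) + 0.75(183.8) = 465.1
3) 1.3(117.0) + 1.5(122.4) = 152.1 + 183.6 = 335.7
4) 1.35(117.0) = 158.0
Maximum is from combination 2.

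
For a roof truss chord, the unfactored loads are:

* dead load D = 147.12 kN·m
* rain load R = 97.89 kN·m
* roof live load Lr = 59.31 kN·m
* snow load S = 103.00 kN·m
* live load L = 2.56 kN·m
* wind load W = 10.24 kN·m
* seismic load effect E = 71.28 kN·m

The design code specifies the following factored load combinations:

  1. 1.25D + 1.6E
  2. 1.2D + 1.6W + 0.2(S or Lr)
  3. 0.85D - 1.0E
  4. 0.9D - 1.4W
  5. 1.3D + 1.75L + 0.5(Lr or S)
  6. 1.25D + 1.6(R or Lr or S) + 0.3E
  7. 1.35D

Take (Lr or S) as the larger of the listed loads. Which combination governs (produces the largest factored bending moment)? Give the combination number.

(S or Lr) → S = 103.00 kN·m; (Lr or S) → S = 103.00 kN·m; (R or Lr or S) → S = 103.00 kN·m.
1. 1.25(147.12) + 1.6(71.28) = 183.90 + 114.05 = 297.95
2. 1.2(147.12) + 1.6(10.24) + 0.2(103.00) = 213.53
3. 0.85(147.12) - 1.0(71.28) = 125.05 - 71.28 = 53.77
4. 0.9(147.12) - 1.4(10.24) = 132.41 - 14.34 = 118.07
5. 1.3(147.12) + 1.75(2.56) + 0.5(103.00) = 191.26 + 4.48 + 51.50 = 247.24
6. 1.25(147.12) + 1.6(103.00) + 0.3(71.28) = 183.90 + 164.80 + 21.38 = 370.08
7. 1.35(147.12) = 198.61
The largest value is 370.08 kN·m from combination 6.

Combination 6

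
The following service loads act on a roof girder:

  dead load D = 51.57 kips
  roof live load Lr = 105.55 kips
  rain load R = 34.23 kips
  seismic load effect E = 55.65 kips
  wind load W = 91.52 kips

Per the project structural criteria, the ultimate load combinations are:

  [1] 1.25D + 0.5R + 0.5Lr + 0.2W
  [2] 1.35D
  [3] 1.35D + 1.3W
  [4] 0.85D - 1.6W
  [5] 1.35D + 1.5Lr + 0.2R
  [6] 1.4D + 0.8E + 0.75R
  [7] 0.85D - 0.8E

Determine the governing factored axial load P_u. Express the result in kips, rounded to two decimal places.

[1] 1.25(51.57) + 0.5(34.23) + 0.5(105.55) + 0.2(91.52) = 64.46 + 17.12 + 52.78 + 18.30 = 152.66
[2] 1.35(51.57) = 69.62
[3] 1.35(51.57) + 1.3(91.52) = 69.62 + 118.98 = 188.60
[4] 0.85(51.57) - 1.6(91.52) = 43.83 - 146.43 = -102.60
[5] 1.35(51.57) + 1.5(105.55) + 0.2(34.23) = 234.79
[6] 1.4(51.57) + 0.8(55.65) + 0.75(34.23) = 72.20 + 44.52 + 25.67 = 142.39
[7] 0.85(51.57) - 0.8(55.65) = 43.83 - 44.52 = -0.69
Maximum is from combination 5.

234.79 kips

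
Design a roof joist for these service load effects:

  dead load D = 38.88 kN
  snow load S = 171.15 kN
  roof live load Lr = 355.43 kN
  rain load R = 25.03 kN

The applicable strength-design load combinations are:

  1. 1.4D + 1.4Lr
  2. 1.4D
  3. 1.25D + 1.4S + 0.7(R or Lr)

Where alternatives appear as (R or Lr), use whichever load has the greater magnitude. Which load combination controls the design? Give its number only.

(R or Lr) → Lr = 355.43 kN.
1. 1.4(38.88) + 1.4(355.43) = 552.03
2. 1.4(38.88) = 54.43
3. 1.25(38.88) + 1.4(171.15) + 0.7(355.43) = 537.01
The largest value is 552.03 kN from combination 1.

Combination 1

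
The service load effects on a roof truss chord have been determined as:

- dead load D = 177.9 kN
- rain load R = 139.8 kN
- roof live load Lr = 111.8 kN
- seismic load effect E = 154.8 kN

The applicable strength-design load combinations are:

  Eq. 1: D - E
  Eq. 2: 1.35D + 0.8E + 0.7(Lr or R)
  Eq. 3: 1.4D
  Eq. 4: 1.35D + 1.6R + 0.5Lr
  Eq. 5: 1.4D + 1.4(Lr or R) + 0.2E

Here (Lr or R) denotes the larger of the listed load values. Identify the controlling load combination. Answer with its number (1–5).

(Lr or R) → R = 139.8 kN.
Eq. 1: 1.0(177.9) - 1.0(154.8) = 177.9 - 154.8 = 23.1
Eq. 2: 1.35(177.9) + 0.8(154.8) + 0.7(139.8) = 240.2 + 123.8 + 97.9 = 461.9
Eq. 3: 1.4(177.9) = 249.1
Eq. 4: 1.35(177.9) + 1.6(139.8) + 0.5(111.8) = 519.7
Eq. 5: 1.4(177.9) + 1.4(139.8) + 0.2(154.8) = 475.7
The largest value is 519.7 kN from combination 4.

Combination 4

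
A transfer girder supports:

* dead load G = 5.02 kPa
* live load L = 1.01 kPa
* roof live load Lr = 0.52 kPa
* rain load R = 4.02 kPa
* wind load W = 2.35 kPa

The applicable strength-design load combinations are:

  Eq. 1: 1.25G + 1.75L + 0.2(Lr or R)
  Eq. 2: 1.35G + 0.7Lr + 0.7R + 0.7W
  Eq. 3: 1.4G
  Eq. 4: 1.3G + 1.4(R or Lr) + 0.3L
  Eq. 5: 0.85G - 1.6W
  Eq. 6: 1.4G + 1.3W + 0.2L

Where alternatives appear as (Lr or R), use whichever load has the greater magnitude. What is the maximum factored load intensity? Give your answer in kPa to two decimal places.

(Lr or R) → R = 4.02 kPa; (R or Lr) → R = 4.02 kPa.
Eq. 1: 1.25(5.02) + 1.75(1.01) + 0.2(4.02) = 6.28 + 1.77 + 0.80 = 8.85
Eq. 2: 1.35(5.02) + 0.7(0.52) + 0.7(4.02) + 0.7(2.35) = 6.78 + 0.36 + 2.81 + 1.65 = 11.60
Eq. 3: 1.4(5.02) = 7.03
Eq. 4: 1.3(5.02) + 1.4(4.02) + 0.3(1.01) = 6.53 + 5.63 + 0.30 = 12.46
Eq. 5: 0.85(5.02) - 1.6(2.35) = 4.27 - 3.76 = 0.51
Eq. 6: 1.4(5.02) + 1.3(2.35) + 0.2(1.01) = 7.03 + 3.06 + 0.20 = 10.29
Maximum is from combination 4.

12.46 kPa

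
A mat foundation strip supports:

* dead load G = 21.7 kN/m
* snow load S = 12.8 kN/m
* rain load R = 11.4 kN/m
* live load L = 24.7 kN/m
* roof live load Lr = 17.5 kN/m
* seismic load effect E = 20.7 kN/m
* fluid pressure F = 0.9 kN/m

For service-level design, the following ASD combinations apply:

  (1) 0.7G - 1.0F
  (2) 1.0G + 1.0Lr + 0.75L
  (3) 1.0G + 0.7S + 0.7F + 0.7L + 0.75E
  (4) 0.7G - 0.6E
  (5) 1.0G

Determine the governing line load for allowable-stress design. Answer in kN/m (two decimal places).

64.11 kN/m

(1) 0.7(21.7) - 1.0(0.9) = 15.19 - 0.90 = 14.29
(2) 1.0(21.7) + 1.0(17.5) + 0.75(24.7) = 21.70 + 17.50 + 18.53 = 57.73
(3) 1.0(21.7) + 0.7(12.8) + 0.7(0.9) + 0.7(24.7) + 0.75(20.7) = 21.70 + 8.96 + 0.63 + 17.29 + 15.53 = 64.11
(4) 0.7(21.7) - 0.6(20.7) = 15.19 - 12.42 = 2.77
(5) 1.0(21.7) = 21.70
Combination 3 governs: w = 64.11 kN/m.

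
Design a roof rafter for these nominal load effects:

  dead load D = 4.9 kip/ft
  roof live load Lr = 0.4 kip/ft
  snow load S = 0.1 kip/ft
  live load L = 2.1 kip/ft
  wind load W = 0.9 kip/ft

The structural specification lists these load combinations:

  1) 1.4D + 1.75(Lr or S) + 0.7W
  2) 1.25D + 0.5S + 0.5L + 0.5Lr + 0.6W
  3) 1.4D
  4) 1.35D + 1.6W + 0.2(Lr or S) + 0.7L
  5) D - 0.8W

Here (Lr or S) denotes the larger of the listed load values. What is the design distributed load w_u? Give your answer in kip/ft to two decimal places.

9.61 kip/ft

(Lr or S) → Lr = 0.4 kip/ft.
1) 1.4(4.9) + 1.75(0.4) + 0.7(0.9) = 6.86 + 0.70 + 0.63 = 8.19
2) 1.25(4.9) + 0.5(0.1) + 0.5(2.1) + 0.5(0.4) + 0.6(0.9) = 6.13 + 0.05 + 1.05 + 0.20 + 0.54 = 7.97
3) 1.4(4.9) = 6.86
4) 1.35(4.9) + 1.6(0.9) + 0.2(0.4) + 0.7(2.1) = 6.62 + 1.44 + 0.08 + 1.47 = 9.61
5) 1.0(4.9) - 0.8(0.9) = 4.90 - 0.72 = 4.18
Maximum is from combination 4.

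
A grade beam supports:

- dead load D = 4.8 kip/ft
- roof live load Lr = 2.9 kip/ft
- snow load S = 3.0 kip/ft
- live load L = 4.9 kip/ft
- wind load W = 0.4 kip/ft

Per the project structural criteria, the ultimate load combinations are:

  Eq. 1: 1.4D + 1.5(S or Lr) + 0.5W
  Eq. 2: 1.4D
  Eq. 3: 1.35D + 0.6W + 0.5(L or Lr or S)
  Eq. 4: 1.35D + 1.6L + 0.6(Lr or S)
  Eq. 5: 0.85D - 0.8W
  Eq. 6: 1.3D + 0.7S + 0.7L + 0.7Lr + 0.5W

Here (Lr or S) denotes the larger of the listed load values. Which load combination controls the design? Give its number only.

Combination 4

(S or Lr) → S = 3.0 kip/ft; (L or Lr or S) → L = 4.9 kip/ft; (Lr or S) → S = 3.0 kip/ft.
Eq. 1: 1.4(4.8) + 1.5(3.0) + 0.5(0.4) = 6.7 + 4.5 + 0.2 = 11.4
Eq. 2: 1.4(4.8) = 6.7
Eq. 3: 1.35(4.8) + 0.6(0.4) + 0.5(4.9) = 6.5 + 0.2 + 2.5 = 9.2
Eq. 4: 1.35(4.8) + 1.6(4.9) + 0.6(3.0) = 6.5 + 7.8 + 1.8 = 16.1
Eq. 5: 0.85(4.8) - 0.8(0.4) = 4.1 - 0.3 = 3.8
Eq. 6: 1.3(4.8) + 0.7(3.0) + 0.7(4.9) + 0.7(2.9) + 0.5(0.4) = 14.0
The largest value is 16.1 kip/ft from combination 4.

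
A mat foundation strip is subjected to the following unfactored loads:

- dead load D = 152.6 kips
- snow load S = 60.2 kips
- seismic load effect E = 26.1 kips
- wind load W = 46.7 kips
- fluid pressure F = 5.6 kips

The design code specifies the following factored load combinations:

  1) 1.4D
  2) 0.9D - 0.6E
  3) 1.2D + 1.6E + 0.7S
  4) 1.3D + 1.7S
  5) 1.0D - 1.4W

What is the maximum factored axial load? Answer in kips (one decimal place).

1) 1.4(152.6) = 213.6
2) 0.9(152.6) - 0.6(26.1) = 121.7
3) 1.2(152.6) + 1.6(26.1) + 0.7(60.2) = 267.0
4) 1.3(152.6) + 1.7(60.2) = 300.7
5) 1.0(152.6) - 1.4(46.7) = 87.2
Maximum is from combination 4.

300.7 kips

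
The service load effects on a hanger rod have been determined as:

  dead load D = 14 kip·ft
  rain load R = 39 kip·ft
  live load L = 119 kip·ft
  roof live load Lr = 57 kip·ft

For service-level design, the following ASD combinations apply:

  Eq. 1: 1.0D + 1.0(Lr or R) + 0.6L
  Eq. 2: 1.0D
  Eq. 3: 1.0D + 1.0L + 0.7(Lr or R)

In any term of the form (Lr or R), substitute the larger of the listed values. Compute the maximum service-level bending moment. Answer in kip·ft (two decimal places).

(Lr or R) → Lr = 57 kip·ft.
Eq. 1: 1.0(14) + 1.0(57) + 0.6(119) = 14.00 + 57.00 + 71.40 = 142.40
Eq. 2: 1.0(14) = 14.00
Eq. 3: 1.0(14) + 1.0(119) + 0.7(57) = 14.00 + 119.00 + 39.90 = 172.90
Combination 3 governs: M = 172.90 kip·ft.

172.90 kip·ft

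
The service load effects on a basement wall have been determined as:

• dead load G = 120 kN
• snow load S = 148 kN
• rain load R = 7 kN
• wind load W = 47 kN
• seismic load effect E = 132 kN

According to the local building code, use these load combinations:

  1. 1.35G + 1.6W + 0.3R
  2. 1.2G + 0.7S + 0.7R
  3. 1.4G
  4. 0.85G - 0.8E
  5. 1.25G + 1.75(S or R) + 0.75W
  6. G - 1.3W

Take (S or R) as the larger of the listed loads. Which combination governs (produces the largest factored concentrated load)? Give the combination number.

(S or R) → S = 148 kN.
1. 1.35(120) + 1.6(47) + 0.3(7) = 162.00 + 75.20 + 2.10 = 239.30
2. 1.2(120) + 0.7(148) + 0.7(7) = 144.00 + 103.60 + 4.90 = 252.50
3. 1.4(120) = 168.00
4. 0.85(120) - 0.8(132) = 102.00 - 105.60 = -3.60
5. 1.25(120) + 1.75(148) + 0.75(47) = 150.00 + 259.00 + 35.25 = 444.25
6. 1.0(120) - 1.3(47) = 120.00 - 61.10 = 58.90
The largest value is 444.25 kN from combination 5.

Combination 5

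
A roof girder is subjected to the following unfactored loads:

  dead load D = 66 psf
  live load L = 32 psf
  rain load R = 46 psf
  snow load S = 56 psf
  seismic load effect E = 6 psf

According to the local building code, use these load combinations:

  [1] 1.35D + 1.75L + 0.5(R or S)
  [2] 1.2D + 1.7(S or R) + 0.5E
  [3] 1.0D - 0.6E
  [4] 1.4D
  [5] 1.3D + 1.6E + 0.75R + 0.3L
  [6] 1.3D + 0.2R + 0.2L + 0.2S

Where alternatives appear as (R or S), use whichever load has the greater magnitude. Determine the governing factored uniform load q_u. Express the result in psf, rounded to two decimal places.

(R or S) → S = 56 psf; (S or R) → S = 56 psf.
[1] 1.35(66) + 1.75(32) + 0.5(56) = 173.10
[2] 1.2(66) + 1.7(56) + 0.5(6) = 177.40
[3] 1.0(66) - 0.6(6) = 62.40
[4] 1.4(66) = 92.40
[5] 1.3(66) + 1.6(6) + 0.75(46) + 0.3(32) = 139.50
[6] 1.3(66) + 0.2(46) + 0.2(32) + 0.2(56) = 112.60
Combination 2 governs: q_u = 177.40 psf.

177.40 psf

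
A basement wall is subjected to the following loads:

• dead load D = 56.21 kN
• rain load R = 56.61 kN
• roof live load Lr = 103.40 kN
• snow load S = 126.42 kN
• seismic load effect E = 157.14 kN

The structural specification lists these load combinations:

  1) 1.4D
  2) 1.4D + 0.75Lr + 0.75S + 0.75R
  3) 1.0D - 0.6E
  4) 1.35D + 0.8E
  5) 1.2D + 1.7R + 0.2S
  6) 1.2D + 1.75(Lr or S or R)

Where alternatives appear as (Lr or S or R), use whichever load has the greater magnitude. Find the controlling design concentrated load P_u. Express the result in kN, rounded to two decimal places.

(Lr or S or R) → S = 126.42 kN.
1) 1.4(56.21) = 78.69
2) 1.4(56.21) + 0.75(103.40) + 0.75(126.42) + 0.75(56.61) = 78.69 + 77.55 + 94.82 + 42.46 = 293.52
3) 1.0(56.21) - 0.6(157.14) = 56.21 - 94.28 = -38.07
4) 1.35(56.21) + 0.8(157.14) = 201.60
5) 1.2(56.21) + 1.7(56.61) + 0.2(126.42) = 67.45 + 96.24 + 25.28 = 188.97
6) 1.2(56.21) + 1.75(126.42) = 67.45 + 221.24 = 288.69
Combination 2 governs: P_u = 293.52 kN.

293.52 kN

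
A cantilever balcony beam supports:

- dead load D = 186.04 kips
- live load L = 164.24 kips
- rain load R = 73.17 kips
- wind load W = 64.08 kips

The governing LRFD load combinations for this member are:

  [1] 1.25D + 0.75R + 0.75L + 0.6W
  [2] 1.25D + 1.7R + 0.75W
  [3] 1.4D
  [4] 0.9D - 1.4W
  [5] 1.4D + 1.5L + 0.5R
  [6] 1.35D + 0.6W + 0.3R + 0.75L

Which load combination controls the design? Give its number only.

[1] 1.25(186.04) + 0.75(73.17) + 0.75(164.24) + 0.6(64.08) = 232.55 + 54.88 + 123.18 + 38.45 = 449.06
[2] 1.25(186.04) + 1.7(73.17) + 0.75(64.08) = 232.55 + 124.39 + 48.06 = 405.00
[3] 1.4(186.04) = 260.46
[4] 0.9(186.04) - 1.4(64.08) = 77.72
[5] 1.4(186.04) + 1.5(164.24) + 0.5(73.17) = 543.40
[6] 1.35(186.04) + 0.6(64.08) + 0.3(73.17) + 0.75(164.24) = 251.15 + 38.45 + 21.95 + 123.18 = 434.73
The largest value is 543.40 kips from combination 5.

Combination 5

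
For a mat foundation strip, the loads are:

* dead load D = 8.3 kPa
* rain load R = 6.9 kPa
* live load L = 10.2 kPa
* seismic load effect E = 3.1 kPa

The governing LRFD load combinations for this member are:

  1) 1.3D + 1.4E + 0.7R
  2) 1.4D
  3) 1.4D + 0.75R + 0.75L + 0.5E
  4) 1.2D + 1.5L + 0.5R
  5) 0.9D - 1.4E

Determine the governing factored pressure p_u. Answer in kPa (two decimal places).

28.71 kPa

1) 1.3(8.3) + 1.4(3.1) + 0.7(6.9) = 10.79 + 4.34 + 4.83 = 19.96
2) 1.4(8.3) = 11.62
3) 1.4(8.3) + 0.75(6.9) + 0.75(10.2) + 0.5(3.1) = 11.62 + 5.18 + 7.65 + 1.55 = 26.00
4) 1.2(8.3) + 1.5(10.2) + 0.5(6.9) = 9.96 + 15.30 + 3.45 = 28.71
5) 0.9(8.3) - 1.4(3.1) = 7.47 - 4.34 = 3.13
Combination 4 governs: p_u = 28.71 kPa.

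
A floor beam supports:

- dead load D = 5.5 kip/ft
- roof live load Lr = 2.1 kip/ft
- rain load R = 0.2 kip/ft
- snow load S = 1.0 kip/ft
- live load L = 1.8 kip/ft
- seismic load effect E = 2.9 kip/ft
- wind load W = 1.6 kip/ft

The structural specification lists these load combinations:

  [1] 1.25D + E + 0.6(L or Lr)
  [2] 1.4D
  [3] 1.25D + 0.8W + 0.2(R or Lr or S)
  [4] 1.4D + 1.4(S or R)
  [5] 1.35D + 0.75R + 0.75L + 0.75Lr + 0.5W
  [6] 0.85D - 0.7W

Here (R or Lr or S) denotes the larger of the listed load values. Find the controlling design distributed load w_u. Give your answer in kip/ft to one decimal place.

11.3 kip/ft

(L or Lr) → Lr = 2.1 kip/ft; (R or Lr or S) → Lr = 2.1 kip/ft; (S or R) → S = 1.0 kip/ft.
[1] 1.25(5.5) + 1.0(2.9) + 0.6(2.1) = 11.0
[2] 1.4(5.5) = 7.7
[3] 1.25(5.5) + 0.8(1.6) + 0.2(2.1) = 8.6
[4] 1.4(5.5) + 1.4(1.0) = 9.1
[5] 1.35(5.5) + 0.75(0.2) + 0.75(1.8) + 0.75(2.1) + 0.5(1.6) = 11.3
[6] 0.85(5.5) - 0.7(1.6) = 3.6
Maximum is from combination 5.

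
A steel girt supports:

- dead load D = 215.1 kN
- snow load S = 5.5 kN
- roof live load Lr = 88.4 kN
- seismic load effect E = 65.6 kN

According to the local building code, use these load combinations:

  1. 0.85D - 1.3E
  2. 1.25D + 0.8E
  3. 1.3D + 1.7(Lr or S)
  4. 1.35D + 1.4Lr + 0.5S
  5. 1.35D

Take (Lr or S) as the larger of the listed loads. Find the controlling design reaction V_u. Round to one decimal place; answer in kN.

(Lr or S) → Lr = 88.4 kN.
1. 0.85(215.1) - 1.3(65.6) = 97.6
2. 1.25(215.1) + 0.8(65.6) = 268.9 + 52.5 = 321.4
3. 1.3(215.1) + 1.7(88.4) = 279.6 + 150.3 = 429.9
4. 1.35(215.1) + 1.4(88.4) + 0.5(5.5) = 416.9
5. 1.35(215.1) = 290.4
Maximum is from combination 3.

429.9 kN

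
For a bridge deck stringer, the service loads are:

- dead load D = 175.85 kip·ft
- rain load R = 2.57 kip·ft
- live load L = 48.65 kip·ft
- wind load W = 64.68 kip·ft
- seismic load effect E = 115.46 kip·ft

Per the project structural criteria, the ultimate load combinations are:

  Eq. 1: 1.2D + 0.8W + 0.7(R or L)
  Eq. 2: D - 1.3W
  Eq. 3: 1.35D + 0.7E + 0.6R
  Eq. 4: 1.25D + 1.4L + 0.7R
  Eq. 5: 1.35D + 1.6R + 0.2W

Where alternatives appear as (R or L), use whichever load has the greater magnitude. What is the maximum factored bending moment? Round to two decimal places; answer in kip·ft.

(R or L) → L = 48.65 kip·ft.
Eq. 1: 1.2(175.85) + 0.8(64.68) + 0.7(48.65) = 211.02 + 51.74 + 34.06 = 296.82
Eq. 2: 1.0(175.85) - 1.3(64.68) = 175.85 - 84.08 = 91.77
Eq. 3: 1.35(175.85) + 0.7(115.46) + 0.6(2.57) = 237.40 + 80.82 + 1.54 = 319.76
Eq. 4: 1.25(175.85) + 1.4(48.65) + 0.7(2.57) = 219.81 + 68.11 + 1.80 = 289.72
Eq. 5: 1.35(175.85) + 1.6(2.57) + 0.2(64.68) = 237.40 + 4.11 + 12.94 = 254.45
Combination 3 governs: M_u = 319.76 kip·ft.

319.76 kip·ft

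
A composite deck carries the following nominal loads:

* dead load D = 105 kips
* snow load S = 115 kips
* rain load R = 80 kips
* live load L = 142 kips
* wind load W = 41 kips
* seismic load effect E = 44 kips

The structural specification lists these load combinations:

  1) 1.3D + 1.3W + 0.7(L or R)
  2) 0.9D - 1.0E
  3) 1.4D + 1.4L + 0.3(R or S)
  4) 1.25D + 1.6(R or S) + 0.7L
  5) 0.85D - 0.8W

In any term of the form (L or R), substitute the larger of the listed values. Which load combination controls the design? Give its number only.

Combination 4

(L or R) → L = 142 kips; (R or S) → S = 115 kips.
1) 1.3(105) + 1.3(41) + 0.7(142) = 136.50 + 53.30 + 99.40 = 289.20
2) 0.9(105) - 1.0(44) = 94.50 - 44.00 = 50.50
3) 1.4(105) + 1.4(142) + 0.3(115) = 147.00 + 198.80 + 34.50 = 380.30
4) 1.25(105) + 1.6(115) + 0.7(142) = 131.25 + 184.00 + 99.40 = 414.65
5) 0.85(105) - 0.8(41) = 89.25 - 32.80 = 56.45
The largest value is 414.65 kips from combination 4.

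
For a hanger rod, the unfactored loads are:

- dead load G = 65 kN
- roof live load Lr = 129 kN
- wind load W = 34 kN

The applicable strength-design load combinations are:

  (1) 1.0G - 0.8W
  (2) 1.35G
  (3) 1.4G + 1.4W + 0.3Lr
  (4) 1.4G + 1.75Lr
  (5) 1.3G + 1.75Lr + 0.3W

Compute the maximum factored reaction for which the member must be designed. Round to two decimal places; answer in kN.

320.45 kN

(1) 1.0(65) - 0.8(34) = 37.80
(2) 1.35(65) = 87.75
(3) 1.4(65) + 1.4(34) + 0.3(129) = 177.30
(4) 1.4(65) + 1.75(129) = 316.75
(5) 1.3(65) + 1.75(129) + 0.3(34) = 320.45
Combination 5 governs: V_u = 320.45 kN.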